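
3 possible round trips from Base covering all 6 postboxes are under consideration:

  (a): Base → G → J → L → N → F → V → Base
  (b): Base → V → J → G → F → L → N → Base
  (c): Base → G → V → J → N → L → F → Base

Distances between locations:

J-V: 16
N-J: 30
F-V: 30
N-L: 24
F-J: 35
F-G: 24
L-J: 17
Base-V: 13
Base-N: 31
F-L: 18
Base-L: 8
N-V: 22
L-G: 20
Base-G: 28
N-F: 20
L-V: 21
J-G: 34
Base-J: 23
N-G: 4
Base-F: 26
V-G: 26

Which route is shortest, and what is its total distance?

Shortest is (b), total 160.

(a): 28 + 34 + 17 + 24 + 20 + 30 + 13 = 166
(b): 13 + 16 + 34 + 24 + 18 + 24 + 31 = 160
(c): 28 + 26 + 16 + 30 + 24 + 18 + 26 = 168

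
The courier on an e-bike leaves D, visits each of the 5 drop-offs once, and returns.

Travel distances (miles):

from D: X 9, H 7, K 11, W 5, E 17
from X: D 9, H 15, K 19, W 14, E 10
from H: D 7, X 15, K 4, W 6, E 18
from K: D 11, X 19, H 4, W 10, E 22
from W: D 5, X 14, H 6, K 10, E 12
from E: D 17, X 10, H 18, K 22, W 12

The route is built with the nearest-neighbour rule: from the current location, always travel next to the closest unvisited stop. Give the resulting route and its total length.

At D the remaining stops are W 5, H 7, X 9, K 11, E 17; go to W.
At W the remaining stops are H 6, K 10, E 12, X 14; go to H.
At H the remaining stops are K 4, X 15, E 18; go to K.
At K the remaining stops are X 19, E 22; go to X.
At X the remaining stops are E 10; go to E.
Return E→D: 17.
Total = 5 + 6 + 4 + 19 + 10 + 17 = 61.

Nearest-neighbour total = 61 miles; route D → W → H → K → X → E → D.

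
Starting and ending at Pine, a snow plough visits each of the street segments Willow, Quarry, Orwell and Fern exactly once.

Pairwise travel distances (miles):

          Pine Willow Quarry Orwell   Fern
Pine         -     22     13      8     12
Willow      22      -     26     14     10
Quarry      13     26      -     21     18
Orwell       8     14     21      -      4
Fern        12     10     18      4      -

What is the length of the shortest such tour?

There are 12 distinct closed tours to check (reversals are equivalent).
Pine-Willow-Quarry-Orwell-Fern-Pine: 22+26+21+4+12 = 85
Pine-Willow-Quarry-Fern-Orwell-Pine: 22+26+18+4+8 = 78
Pine-Willow-Orwell-Quarry-Fern-Pine: 22+14+21+18+12 = 87
Pine-Willow-Orwell-Fern-Quarry-Pine: 22+14+4+18+13 = 71
Pine-Willow-Fern-Quarry-Orwell-Pine: 22+10+18+21+8 = 79
Pine-Willow-Fern-Orwell-Quarry-Pine: 22+10+4+21+13 = 70
Pine-Quarry-Willow-Orwell-Fern-Pine: 13+26+14+4+12 = 69
Pine-Quarry-Willow-Fern-Orwell-Pine: 13+26+10+4+8 = 61
Pine-Quarry-Orwell-Willow-Fern-Pine: 13+21+14+10+12 = 70
Pine-Quarry-Fern-Willow-Orwell-Pine: 13+18+10+14+8 = 63
Pine-Orwell-Willow-Quarry-Fern-Pine: 8+14+26+18+12 = 78
Pine-Orwell-Quarry-Willow-Fern-Pine: 8+21+26+10+12 = 77
The minimum is 61.
One optimal route: Pine → Quarry → Willow → Fern → Orwell → Pine (or its reverse).

Shortest round trip = 61 miles.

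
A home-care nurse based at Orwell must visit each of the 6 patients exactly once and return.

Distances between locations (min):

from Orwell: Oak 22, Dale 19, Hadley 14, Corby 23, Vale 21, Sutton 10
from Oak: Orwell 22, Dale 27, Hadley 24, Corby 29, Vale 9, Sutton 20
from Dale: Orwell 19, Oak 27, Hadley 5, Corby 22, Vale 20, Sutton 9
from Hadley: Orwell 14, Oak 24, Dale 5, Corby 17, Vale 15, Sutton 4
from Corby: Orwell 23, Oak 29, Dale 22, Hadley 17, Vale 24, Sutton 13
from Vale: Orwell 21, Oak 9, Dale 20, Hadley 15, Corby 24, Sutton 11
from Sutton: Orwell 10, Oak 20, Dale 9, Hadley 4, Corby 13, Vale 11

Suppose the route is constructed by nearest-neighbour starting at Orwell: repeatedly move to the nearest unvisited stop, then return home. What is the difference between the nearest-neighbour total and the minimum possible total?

4 min longer than the optimal tour.

From Orwell: Sutton=10, Hadley=14, Dale=19, Vale=21, Oak=22, Corby=23 → choose Sutton (10).
From Sutton: Hadley=4, Dale=9, Vale=11, Corby=13, Oak=20 → choose Hadley (4).
From Hadley: Dale=5, Vale=15, Corby=17, Oak=24 → choose Dale (5).
From Dale: Vale=20, Corby=22, Oak=27 → choose Vale (20).
From Vale: Oak=9, Corby=24 → choose Oak (9).
From Oak: Corby=29 → choose Corby (29).
NN route Orwell → Sutton → Hadley → Dale → Vale → Oak → Corby → Orwell costs 100.
Optimal: Orwell → Oak → Vale → Dale → Hadley → Corby → Sutton → Orwell costs 96 (by enumerating all 360 distinct tours).
Excess = 100 − 96 = 4.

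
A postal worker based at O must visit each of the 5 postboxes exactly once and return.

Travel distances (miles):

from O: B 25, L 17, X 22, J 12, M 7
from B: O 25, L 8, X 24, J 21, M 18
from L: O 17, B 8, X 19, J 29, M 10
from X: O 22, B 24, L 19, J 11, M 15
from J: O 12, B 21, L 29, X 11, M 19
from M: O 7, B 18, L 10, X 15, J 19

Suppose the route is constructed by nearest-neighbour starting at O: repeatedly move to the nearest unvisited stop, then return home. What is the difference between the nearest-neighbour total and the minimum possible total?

O: M=7, J=12, L=17, X=22, B=25 ⇒ M
M: L=10, X=15, B=18, J=19 ⇒ L
L: B=8, X=19, J=29 ⇒ B
B: J=21, X=24 ⇒ J
J: X=11 ⇒ X
NN route O → M → L → B → J → X → O costs 79.
Optimal: O → J → X → B → L → M → O costs 72 (by enumerating all 60 distinct tours).
Excess = 79 − 72 = 7.

The nearest-neighbour route is 7 miles longer than optimal.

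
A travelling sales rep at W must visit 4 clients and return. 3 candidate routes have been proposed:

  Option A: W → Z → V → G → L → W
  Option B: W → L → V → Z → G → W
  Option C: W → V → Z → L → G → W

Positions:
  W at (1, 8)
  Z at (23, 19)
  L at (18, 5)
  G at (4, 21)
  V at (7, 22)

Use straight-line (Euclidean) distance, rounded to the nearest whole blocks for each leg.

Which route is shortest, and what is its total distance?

80 blocks — Option C is the shortest.

Option A: 25 + 16 + 3 + 21 + 17 = 82
Option B: 17 + 20 + 16 + 19 + 13 = 85
Option C: 15 + 16 + 15 + 21 + 13 = 80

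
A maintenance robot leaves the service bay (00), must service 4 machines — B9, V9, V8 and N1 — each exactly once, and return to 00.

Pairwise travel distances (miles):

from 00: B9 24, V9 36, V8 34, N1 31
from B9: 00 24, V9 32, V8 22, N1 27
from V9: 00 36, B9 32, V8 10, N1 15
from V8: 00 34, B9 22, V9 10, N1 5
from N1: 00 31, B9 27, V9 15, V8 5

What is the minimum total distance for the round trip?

Minimum total distance: 102 miles.

00-B9-V9-V8-N1-00: 24+32+10+5+31 = 102
00-B9-V9-N1-V8-00: 24+32+15+5+34 = 110
00-B9-V8-V9-N1-00: 24+22+10+15+31 = 102
00-B9-V8-N1-V9-00: 24+22+5+15+36 = 102
00-B9-N1-V9-V8-00: 24+27+15+10+34 = 110
00-B9-N1-V8-V9-00: 24+27+5+10+36 = 102
00-V9-B9-V8-N1-00: 36+32+22+5+31 = 126
00-V9-B9-N1-V8-00: 36+32+27+5+34 = 134
00-V9-V8-B9-N1-00: 36+10+22+27+31 = 126
00-V9-N1-B9-V8-00: 36+15+27+22+34 = 134
00-V8-B9-V9-N1-00: 34+22+32+15+31 = 134
00-V8-V9-B9-N1-00: 34+10+32+27+31 = 134
The minimum is 102.
One optimal route: 00 → B9 → V9 → V8 → N1 → 00 (or its reverse).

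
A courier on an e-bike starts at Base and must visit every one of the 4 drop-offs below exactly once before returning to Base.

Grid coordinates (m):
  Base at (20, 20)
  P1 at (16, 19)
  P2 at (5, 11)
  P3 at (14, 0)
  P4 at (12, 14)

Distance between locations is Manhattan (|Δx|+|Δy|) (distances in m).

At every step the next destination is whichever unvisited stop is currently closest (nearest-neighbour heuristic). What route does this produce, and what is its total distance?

70 m along Base → P1 → P4 → P2 → P3 → Base.

Base → [P1:5 / P4:14 / P2:24 / P3:26] → P1 (5)
P1 → [P4:9 / P2:19 / P3:21] → P4 (9)
P4 → [P2:10 / P3:16] → P2 (10)
P2 → [P3:20] → P3 (20)
Return P3→Base: 26.
Total = 5 + 9 + 10 + 20 + 26 = 70.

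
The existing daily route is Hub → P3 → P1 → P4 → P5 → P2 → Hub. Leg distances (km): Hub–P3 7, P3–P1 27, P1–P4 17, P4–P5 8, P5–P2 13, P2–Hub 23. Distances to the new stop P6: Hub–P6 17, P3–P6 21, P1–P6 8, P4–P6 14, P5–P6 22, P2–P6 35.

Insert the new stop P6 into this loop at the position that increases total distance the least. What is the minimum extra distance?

+2 km — insert P6 between P3 and P1.

Insertion cost between consecutive stops i–j is d(i,P6) + d(P6,j) − d(i,j):
  between Hub and P3: 17 + 21 − 7 = 31
  between P3 and P1: 21 + 8 − 27 = 2
  between P1 and P4: 8 + 14 − 17 = 5
  between P4 and P5: 14 + 22 − 8 = 28
  between P5 and P2: 22 + 35 − 13 = 44
  between P2 and Hub: 35 + 17 − 23 = 29
Cheapest insertion is between P3 and P1, adding 2.
New total = 95 + 2 = 97.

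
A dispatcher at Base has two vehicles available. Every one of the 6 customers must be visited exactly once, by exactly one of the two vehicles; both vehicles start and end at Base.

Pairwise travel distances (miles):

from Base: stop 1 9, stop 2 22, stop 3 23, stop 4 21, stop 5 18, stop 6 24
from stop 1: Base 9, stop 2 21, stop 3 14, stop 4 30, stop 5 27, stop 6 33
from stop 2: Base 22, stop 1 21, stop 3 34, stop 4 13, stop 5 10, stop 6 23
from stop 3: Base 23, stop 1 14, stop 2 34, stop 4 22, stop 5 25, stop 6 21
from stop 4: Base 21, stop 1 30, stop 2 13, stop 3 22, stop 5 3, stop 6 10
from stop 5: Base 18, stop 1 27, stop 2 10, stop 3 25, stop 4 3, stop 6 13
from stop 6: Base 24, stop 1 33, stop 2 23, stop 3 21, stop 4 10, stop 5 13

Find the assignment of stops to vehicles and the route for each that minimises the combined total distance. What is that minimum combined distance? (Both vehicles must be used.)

107 miles — the smallest possible combined total.

Check every non-empty split of the stops between the two vehicles; for each half take its own optimal tour:
  {stop 1} + {stop 2, stop 3, stop 4, stop 5, stop 6}: 18 + 89 = 107
  {stop 2} + {stop 1, stop 3, stop 4, stop 5, stop 6}: 44 + 75 = 119
  {stop 1, stop 2} + {stop 3, stop 4, stop 5, stop 6}: 52 + 75 = 127
  {stop 3} + {stop 1, stop 2, stop 4, stop 5, stop 6}: 46 + 77 = 123
  {stop 1, stop 3} + {stop 2, stop 4, stop 5, stop 6}: 46 + 69 = 115
  {stop 2, stop 3} + {stop 1, stop 4, stop 5, stop 6}: 79 + 73 = 152
  … (31 splits in total)
Best: vehicle 1 Base → stop 1 → Base = 18; vehicle 2 Base → stop 2 → stop 5 → stop 4 → stop 6 → stop 3 → Base = 89; combined 107.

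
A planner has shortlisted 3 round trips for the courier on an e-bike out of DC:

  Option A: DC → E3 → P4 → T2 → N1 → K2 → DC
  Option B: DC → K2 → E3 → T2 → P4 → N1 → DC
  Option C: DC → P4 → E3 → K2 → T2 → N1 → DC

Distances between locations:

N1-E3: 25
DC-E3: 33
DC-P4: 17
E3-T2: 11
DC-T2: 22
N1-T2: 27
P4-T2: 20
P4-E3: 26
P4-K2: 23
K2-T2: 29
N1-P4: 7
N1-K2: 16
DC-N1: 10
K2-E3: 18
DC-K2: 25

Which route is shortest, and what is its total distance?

Shortest is Option B, total 91.

Option A: 33 + 26 + 20 + 27 + 16 + 25 = 147
Option B: 25 + 18 + 11 + 20 + 7 + 10 = 91
Option C: 17 + 26 + 18 + 29 + 27 + 10 = 127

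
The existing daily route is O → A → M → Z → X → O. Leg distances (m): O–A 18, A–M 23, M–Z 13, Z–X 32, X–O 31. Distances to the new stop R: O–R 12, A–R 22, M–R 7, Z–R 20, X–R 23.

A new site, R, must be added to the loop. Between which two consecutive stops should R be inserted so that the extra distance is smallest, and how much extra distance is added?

Minimum extra distance: 4 m, inserting R between X and O.

Insertion cost between consecutive stops i–j is d(i,R) + d(R,j) − d(i,j):
  between O and A: 12 + 22 − 18 = 16
  between A and M: 22 + 7 − 23 = 6
  between M and Z: 7 + 20 − 13 = 14
  between Z and X: 20 + 23 − 32 = 11
  between X and O: 23 + 12 − 31 = 4
Cheapest insertion is between X and O, adding 4.
New total = 117 + 4 = 121.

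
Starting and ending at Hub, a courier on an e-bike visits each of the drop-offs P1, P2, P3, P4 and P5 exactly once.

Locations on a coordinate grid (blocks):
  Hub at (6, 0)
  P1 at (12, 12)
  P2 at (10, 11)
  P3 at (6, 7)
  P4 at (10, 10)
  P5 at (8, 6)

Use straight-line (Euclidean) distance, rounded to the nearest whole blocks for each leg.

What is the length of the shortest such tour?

28 blocks — the shortest possible round trip.

There are 60 distinct closed tours to check (reversals are equivalent).
Hub - P1 - P2 - P3 - P4 - P5 - Hub: 13+2+6+5+4+6 = 36
Hub - P1 - P2 - P3 - P5 - P4 - Hub: 13+2+6+2+4+11 = 38
Hub - P1 - P2 - P4 - P3 - P5 - Hub: 13+2+1+5+2+6 = 29
Hub - P1 - P2 - P4 - P5 - P3 - Hub: 13+2+1+4+2+7 = 29
Hub - P1 - P2 - P5 - P3 - P4 - Hub: 13+2+5+2+5+11 = 38
Hub - P1 - P2 - P5 - P4 - P3 - Hub: 13+2+5+4+5+7 = 36
Hub - P1 - P3 - P2 - P4 - P5 - Hub: 13+8+6+1+4+6 = 38
Hub - P1 - P3 - P2 - P5 - P4 - Hub: 13+8+6+5+4+11 = 47
Hub - P1 - P3 - P4 - P2 - P5 - Hub: 13+8+5+1+5+6 = 38
Hub - P1 - P3 - P4 - P5 - P2 - Hub: 13+8+5+4+5+12 = 47
Hub - P1 - P3 - P5 - P2 - P4 - Hub: 13+8+2+5+1+11 = 40
Hub - P1 - P3 - P5 - P4 - P2 - Hub: 13+8+2+4+1+12 = 40
Hub - P1 - P4 - P2 - P3 - P5 - Hub: 13+3+1+6+2+6 = 31
Hub - P1 - P4 - P2 - P5 - P3 - Hub: 13+3+1+5+2+7 = 31
… (46 more)
Hub - P3 - P1 - P2 - P4 - P5 - Hub: 7+8+2+1+4+6 = 28  ← best
The minimum is 28.
One optimal route: Hub → P3 → P1 → P2 → P4 → P5 → Hub (or its reverse).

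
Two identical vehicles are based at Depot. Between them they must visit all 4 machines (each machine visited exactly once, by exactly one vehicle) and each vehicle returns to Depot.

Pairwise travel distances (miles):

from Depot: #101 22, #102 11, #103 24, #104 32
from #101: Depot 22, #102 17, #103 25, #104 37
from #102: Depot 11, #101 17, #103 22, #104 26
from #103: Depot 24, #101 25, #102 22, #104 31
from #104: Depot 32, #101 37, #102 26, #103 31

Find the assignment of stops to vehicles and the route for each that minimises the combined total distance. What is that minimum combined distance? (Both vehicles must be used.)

Check every non-empty split of the stops between the two vehicles; for each half take its own optimal tour:
  {#101} + {#102, #103, #104}: 44 + 92 = 136
  {#102} + {#101, #103, #104}: 22 + 110 = 132
  {#101, #102} + {#103, #104}: 50 + 87 = 137
  {#103} + {#101, #102, #104}: 48 + 96 = 144
  {#101, #103} + {#102, #104}: 71 + 69 = 140
  {#102, #103} + {#101, #104}: 57 + 91 = 148
  … (7 splits in total)
Best: vehicle 1 Depot → #102 → Depot = 22; vehicle 2 Depot → #101 → #103 → #104 → Depot = 110; combined 132.

Minimum combined distance: 132 miles.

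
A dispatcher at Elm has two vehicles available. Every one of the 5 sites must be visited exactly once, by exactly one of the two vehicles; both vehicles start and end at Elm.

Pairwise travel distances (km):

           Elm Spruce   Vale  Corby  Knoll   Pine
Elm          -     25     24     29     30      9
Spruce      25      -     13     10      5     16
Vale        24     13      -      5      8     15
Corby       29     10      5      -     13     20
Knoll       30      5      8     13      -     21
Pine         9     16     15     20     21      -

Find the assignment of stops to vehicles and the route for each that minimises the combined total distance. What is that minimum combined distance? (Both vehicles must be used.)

90 km — the smallest possible combined total.

Check every non-empty split of the stops between the two vehicles; for each half take its own optimal tour:
  {Spruce} + {Vale, Corby, Knoll, Pine}: 50 + 72 = 122
  {Vale} + {Spruce, Corby, Knoll, Pine}: 48 + 72 = 120
  {Spruce, Vale} + {Corby, Knoll, Pine}: 62 + 72 = 134
  {Corby} + {Spruce, Vale, Knoll, Pine}: 58 + 62 = 120
  {Spruce, Corby} + {Vale, Knoll, Pine}: 64 + 62 = 126
  {Vale, Corby} + {Spruce, Knoll, Pine}: 58 + 60 = 118
  … (15 splits in total)
  {Spruce, Vale, Corby, Knoll} + {Pine}: 72 + 18 = 90  ← best
Best: vehicle 1 Elm → Spruce → Knoll → Vale → Corby → Elm = 72; vehicle 2 Elm → Pine → Elm = 18; combined 90.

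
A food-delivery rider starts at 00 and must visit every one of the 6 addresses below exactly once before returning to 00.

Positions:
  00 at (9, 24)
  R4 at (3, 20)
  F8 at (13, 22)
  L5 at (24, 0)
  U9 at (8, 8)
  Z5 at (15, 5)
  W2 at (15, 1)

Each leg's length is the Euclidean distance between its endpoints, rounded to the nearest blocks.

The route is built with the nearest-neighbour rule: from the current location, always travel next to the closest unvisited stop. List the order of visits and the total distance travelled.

From 00: distances to unvisited — F8=4, R4=7, U9=16, Z5=20, W2=24, L5=28. Nearest is F8 (4).
From F8: distances to unvisited — R4=10, U9=15, Z5=17, W2=21, L5=25. Nearest is R4 (10).
From R4: distances to unvisited — U9=13, Z5=19, W2=22, L5=29. Nearest is U9 (13).
From U9: distances to unvisited — Z5=8, W2=10, L5=18. Nearest is Z5 (8).
From Z5: distances to unvisited — W2=4, L5=10. Nearest is W2 (4).
From W2: distances to unvisited — L5=9. Nearest is L5 (9).
Return L5→00: 28.
Total = 4 + 10 + 13 + 8 + 4 + 9 + 28 = 76.

Total distance 76 blocks via the nearest-neighbour route 00 → F8 → R4 → U9 → Z5 → W2 → L5 → 00.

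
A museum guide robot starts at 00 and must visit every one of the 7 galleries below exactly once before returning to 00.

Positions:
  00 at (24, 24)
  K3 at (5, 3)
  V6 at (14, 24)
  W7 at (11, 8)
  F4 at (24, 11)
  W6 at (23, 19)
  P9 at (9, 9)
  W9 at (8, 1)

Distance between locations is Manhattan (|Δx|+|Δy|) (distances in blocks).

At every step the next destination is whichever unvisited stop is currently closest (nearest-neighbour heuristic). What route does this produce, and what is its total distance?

Total distance 88 blocks via the nearest-neighbour route 00 → W6 → F4 → W7 → P9 → W9 → K3 → V6 → 00.

From 00: distances to unvisited — W6=6, V6=10, F4=13, W7=29, P9=30, W9=39, K3=40. Nearest is W6 (6).
From W6: distances to unvisited — F4=9, V6=14, W7=23, P9=24, W9=33, K3=34. Nearest is F4 (9).
From F4: distances to unvisited — W7=16, P9=17, V6=23, W9=26, K3=27. Nearest is W7 (16).
From W7: distances to unvisited — P9=3, W9=10, K3=11, V6=19. Nearest is P9 (3).
From P9: distances to unvisited — W9=9, K3=10, V6=20. Nearest is W9 (9).
From W9: distances to unvisited — K3=5, V6=29. Nearest is K3 (5).
From K3: distances to unvisited — V6=30. Nearest is V6 (30).
Return V6→00: 10.
Total = 6 + 9 + 16 + 3 + 9 + 5 + 30 + 10 = 88.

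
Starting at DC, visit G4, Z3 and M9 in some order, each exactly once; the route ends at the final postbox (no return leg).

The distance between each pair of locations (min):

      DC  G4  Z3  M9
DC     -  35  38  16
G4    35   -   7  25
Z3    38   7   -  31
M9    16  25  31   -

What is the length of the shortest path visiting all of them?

48 min — the minimum one-way total.

There are 3! = 6 possible orderings.
DC → G4 → Z3 → M9: 35+7+31 = 73
DC → G4 → M9 → Z3: 35+25+31 = 91
DC → Z3 → G4 → M9: 38+7+25 = 70
DC → Z3 → M9 → G4: 38+31+25 = 94
DC → M9 → G4 → Z3: 16+25+7 = 48
DC → M9 → Z3 → G4: 16+31+7 = 54
The minimum is 48.
One shortest path: DC → M9 → G4 → Z3.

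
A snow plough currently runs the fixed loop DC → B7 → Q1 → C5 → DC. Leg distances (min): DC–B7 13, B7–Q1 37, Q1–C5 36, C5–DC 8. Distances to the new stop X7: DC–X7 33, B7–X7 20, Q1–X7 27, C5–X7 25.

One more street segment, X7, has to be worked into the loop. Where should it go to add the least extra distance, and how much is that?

Minimum extra distance: 10 min, inserting X7 between B7 and Q1.

Insertion cost between consecutive stops i–j is d(i,X7) + d(X7,j) − d(i,j):
  between DC and B7: 33 + 20 − 13 = 40
  between B7 and Q1: 20 + 27 − 37 = 10
  between Q1 and C5: 27 + 25 − 36 = 16
  between C5 and DC: 25 + 33 − 8 = 50
Cheapest insertion is between B7 and Q1, adding 10.
New total = 94 + 10 = 104.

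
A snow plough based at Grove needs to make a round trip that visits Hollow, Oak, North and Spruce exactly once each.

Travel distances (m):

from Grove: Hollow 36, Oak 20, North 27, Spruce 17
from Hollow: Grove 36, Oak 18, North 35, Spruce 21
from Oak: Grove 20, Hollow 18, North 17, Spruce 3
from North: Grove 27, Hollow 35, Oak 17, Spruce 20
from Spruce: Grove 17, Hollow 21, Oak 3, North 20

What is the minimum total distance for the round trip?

100 m — the shortest possible round trip.

Grove → Hollow → Oak → North → Spruce → Grove: 36+18+17+20+17 = 108
Grove → Hollow → Oak → Spruce → North → Grove: 36+18+3+20+27 = 104
Grove → Hollow → North → Oak → Spruce → Grove: 36+35+17+3+17 = 108
Grove → Hollow → North → Spruce → Oak → Grove: 36+35+20+3+20 = 114
Grove → Hollow → Spruce → Oak → North → Grove: 36+21+3+17+27 = 104
Grove → Hollow → Spruce → North → Oak → Grove: 36+21+20+17+20 = 114
Grove → Oak → Hollow → North → Spruce → Grove: 20+18+35+20+17 = 110
Grove → Oak → Hollow → Spruce → North → Grove: 20+18+21+20+27 = 106
Grove → Oak → North → Hollow → Spruce → Grove: 20+17+35+21+17 = 110
Grove → Oak → Spruce → Hollow → North → Grove: 20+3+21+35+27 = 106
Grove → North → Hollow → Oak → Spruce → Grove: 27+35+18+3+17 = 100
Grove → North → Oak → Hollow → Spruce → Grove: 27+17+18+21+17 = 100
The minimum is 100.
One optimal route: Grove → North → Hollow → Oak → Spruce → Grove (or its reverse).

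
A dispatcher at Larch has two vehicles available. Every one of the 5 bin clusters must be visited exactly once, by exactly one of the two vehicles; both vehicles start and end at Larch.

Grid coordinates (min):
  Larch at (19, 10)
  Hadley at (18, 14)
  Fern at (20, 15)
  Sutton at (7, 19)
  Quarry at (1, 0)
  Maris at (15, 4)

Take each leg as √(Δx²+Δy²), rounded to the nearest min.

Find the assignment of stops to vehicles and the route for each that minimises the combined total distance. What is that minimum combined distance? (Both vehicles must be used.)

Try each way of splitting the stops between the two vehicles (each non-empty) and, for each split, find the best tour for each vehicle:
  {Hadley} + {Fern, Sutton, Quarry, Maris}: 8 + 61 = 69
  {Fern} + {Hadley, Sutton, Quarry, Maris}: 10 + 58 = 68
  {Hadley, Fern} + {Sutton, Quarry, Maris}: 11 + 57 = 68
  {Sutton} + {Hadley, Fern, Quarry, Maris}: 30 + 51 = 81
  {Hadley, Sutton} + {Fern, Quarry, Maris}: 31 + 51 = 82
  {Fern, Sutton} + {Hadley, Quarry, Maris}: 34 + 48 = 82
  … (15 splits in total)
Best: vehicle 1 Larch → Fern → Larch = 10; vehicle 2 Larch → Hadley → Sutton → Quarry → Maris → Larch = 58; combined 68.

68 min — the smallest possible combined total.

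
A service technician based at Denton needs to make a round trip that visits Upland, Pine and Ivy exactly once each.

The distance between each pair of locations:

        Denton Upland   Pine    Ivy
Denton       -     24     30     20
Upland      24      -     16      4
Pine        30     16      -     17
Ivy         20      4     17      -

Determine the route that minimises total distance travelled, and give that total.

Denton→Upland→Pine→Ivy→Denton: 24+16+17+20 = 77
Denton→Upland→Ivy→Pine→Denton: 24+4+17+30 = 75
Denton→Pine→Upland→Ivy→Denton: 30+16+4+20 = 70
The minimum is 70.
One optimal route: Denton → Pine → Upland → Ivy → Denton (or its reverse).

70 — the shortest possible round trip.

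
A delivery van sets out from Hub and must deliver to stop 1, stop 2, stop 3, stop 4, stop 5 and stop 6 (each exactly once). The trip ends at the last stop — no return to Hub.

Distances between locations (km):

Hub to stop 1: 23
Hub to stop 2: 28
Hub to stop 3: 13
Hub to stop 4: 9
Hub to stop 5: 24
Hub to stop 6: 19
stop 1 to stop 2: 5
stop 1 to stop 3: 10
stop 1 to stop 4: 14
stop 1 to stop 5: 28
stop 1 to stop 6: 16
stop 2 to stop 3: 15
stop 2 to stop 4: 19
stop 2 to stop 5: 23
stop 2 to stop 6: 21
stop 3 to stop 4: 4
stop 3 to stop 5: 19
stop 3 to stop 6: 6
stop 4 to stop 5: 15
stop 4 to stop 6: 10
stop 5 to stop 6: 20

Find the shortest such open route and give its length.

There are 6! = 720 possible orderings.
Hub → stop 1 → stop 2 → stop 3 → stop 4 → stop 5 → stop 6: 23+5+15+4+15+20 = 82
Hub → stop 1 → stop 2 → stop 3 → stop 4 → stop 6 → stop 5: 23+5+15+4+10+20 = 77
Hub → stop 1 → stop 2 → stop 3 → stop 5 → stop 4 → stop 6: 23+5+15+19+15+10 = 87
Hub → stop 1 → stop 2 → stop 3 → stop 5 → stop 6 → stop 4: 23+5+15+19+20+10 = 92
Hub → stop 1 → stop 2 → stop 3 → stop 6 → stop 4 → stop 5: 23+5+15+6+10+15 = 74
Hub → stop 1 → stop 2 → stop 3 → stop 6 → stop 5 → stop 4: 23+5+15+6+20+15 = 84
Hub → stop 1 → stop 2 → stop 4 → stop 3 → stop 5 → stop 6: 23+5+19+4+19+20 = 90
Hub → stop 1 → stop 2 → stop 4 → stop 3 → stop 6 → stop 5: 23+5+19+4+6+20 = 77
… (712 more)
Hub → stop 4 → stop 3 → stop 6 → stop 1 → stop 2 → stop 5: 9+4+6+16+5+23 = 63  ← best
The minimum is 63.
One shortest path: Hub → stop 4 → stop 3 → stop 6 → stop 1 → stop 2 → stop 5.

Shortest open route: 63 km.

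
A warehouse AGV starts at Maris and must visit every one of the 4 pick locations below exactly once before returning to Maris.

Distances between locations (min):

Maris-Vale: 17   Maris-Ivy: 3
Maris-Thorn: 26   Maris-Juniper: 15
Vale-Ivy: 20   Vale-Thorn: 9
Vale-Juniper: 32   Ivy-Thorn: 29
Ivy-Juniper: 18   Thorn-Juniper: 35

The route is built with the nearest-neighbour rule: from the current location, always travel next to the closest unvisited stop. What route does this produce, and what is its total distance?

From Maris: distances to unvisited — Ivy=3, Juniper=15, Vale=17, Thorn=26. Nearest is Ivy (3).
From Ivy: distances to unvisited — Juniper=18, Vale=20, Thorn=29. Nearest is Juniper (18).
From Juniper: distances to unvisited — Vale=32, Thorn=35. Nearest is Vale (32).
From Vale: distances to unvisited — Thorn=9. Nearest is Thorn (9).
Return Thorn→Maris: 26.
Total = 3 + 18 + 32 + 9 + 26 = 88.

Nearest-neighbour total = 88 min; route Maris → Ivy → Juniper → Vale → Thorn → Maris.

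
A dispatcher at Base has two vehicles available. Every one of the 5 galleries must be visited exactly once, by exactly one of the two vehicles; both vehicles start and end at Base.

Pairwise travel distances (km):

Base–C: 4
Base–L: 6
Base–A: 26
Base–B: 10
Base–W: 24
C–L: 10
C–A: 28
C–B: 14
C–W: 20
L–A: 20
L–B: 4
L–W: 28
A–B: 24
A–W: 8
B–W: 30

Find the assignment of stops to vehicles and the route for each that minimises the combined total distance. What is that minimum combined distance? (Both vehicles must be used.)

Check every non-empty split of the stops between the two vehicles; for each half take its own optimal tour:
  {C} + {L, A, B, W}: 8 + 66 = 74
  {L} + {C, A, B, W}: 12 + 66 = 78
  {C, L} + {A, B, W}: 20 + 66 = 86
  {A} + {C, L, B, W}: 52 + 64 = 116
  {C, A} + {L, B, W}: 58 + 64 = 122
  {L, A} + {C, B, W}: 52 + 64 = 116
  … (15 splits in total)
Best: vehicle 1 Base → C → Base = 8; vehicle 2 Base → L → B → A → W → Base = 66; combined 74.

74 km — the smallest possible combined total.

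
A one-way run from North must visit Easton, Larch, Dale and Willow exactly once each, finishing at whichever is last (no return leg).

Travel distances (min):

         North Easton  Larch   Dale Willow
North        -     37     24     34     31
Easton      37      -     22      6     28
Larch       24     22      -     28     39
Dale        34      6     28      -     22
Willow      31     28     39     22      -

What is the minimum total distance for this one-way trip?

There are 4! = 24 possible orderings.
North→Easton→Larch→Dale→Willow: 37+22+28+22 = 109
North→Easton→Larch→Willow→Dale: 37+22+39+22 = 120
North→Easton→Dale→Larch→Willow: 37+6+28+39 = 110
North→Easton→Dale→Willow→Larch: 37+6+22+39 = 104
North→Easton→Willow→Larch→Dale: 37+28+39+28 = 132
North→Easton→Willow→Dale→Larch: 37+28+22+28 = 115
North→Larch→Easton→Dale→Willow: 24+22+6+22 = 74
North→Larch→Easton→Willow→Dale: 24+22+28+22 = 96
North→Larch→Dale→Easton→Willow: 24+28+6+28 = 86
North→Larch→Dale→Willow→Easton: 24+28+22+28 = 102
North→Larch→Willow→Easton→Dale: 24+39+28+6 = 97
North→Larch→Willow→Dale→Easton: 24+39+22+6 = 91
North→Dale→Easton→Larch→Willow: 34+6+22+39 = 101
North→Dale→Easton→Willow→Larch: 34+6+28+39 = 107
… (10 more)
The minimum is 74.
One shortest path: North → Larch → Easton → Dale → Willow.

74 min — the minimum one-way total.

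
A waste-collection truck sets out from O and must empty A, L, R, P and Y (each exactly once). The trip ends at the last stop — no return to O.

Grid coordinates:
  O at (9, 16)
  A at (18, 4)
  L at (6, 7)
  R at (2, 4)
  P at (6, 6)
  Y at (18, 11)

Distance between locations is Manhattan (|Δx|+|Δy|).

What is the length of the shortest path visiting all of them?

42 — the minimum one-way total.

There are 5! = 120 possible orderings.
O → A → L → R → P → Y: 21+15+7+6+17 = 66
O → A → L → R → Y → P: 21+15+7+23+17 = 83
O → A → L → P → R → Y: 21+15+1+6+23 = 66
O → A → L → P → Y → R: 21+15+1+17+23 = 77
O → A → L → Y → R → P: 21+15+16+23+6 = 81
O → A → L → Y → P → R: 21+15+16+17+6 = 75
O → A → R → L → P → Y: 21+16+7+1+17 = 62
O → A → R → L → Y → P: 21+16+7+16+17 = 77
O → A → R → P → L → Y: 21+16+6+1+16 = 60
O → A → R → P → Y → L: 21+16+6+17+16 = 76
O → A → R → Y → L → P: 21+16+23+16+1 = 77
O → A → R → Y → P → L: 21+16+23+17+1 = 78
O → A → P → L → R → Y: 21+14+1+7+23 = 66
O → A → P → L → Y → R: 21+14+1+16+23 = 75
… (106 more)
O → L → P → R → A → Y: 12+1+6+16+7 = 42  ← best
The minimum is 42.
One shortest path: O → L → P → R → A → Y.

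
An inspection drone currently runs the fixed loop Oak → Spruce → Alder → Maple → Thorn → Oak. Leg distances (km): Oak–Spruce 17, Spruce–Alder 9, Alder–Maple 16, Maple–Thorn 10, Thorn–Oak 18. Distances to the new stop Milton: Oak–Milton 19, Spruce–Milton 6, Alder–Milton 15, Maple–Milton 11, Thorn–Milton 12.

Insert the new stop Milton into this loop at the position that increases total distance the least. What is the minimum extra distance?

Insertion cost between consecutive stops i–j is d(i,Milton) + d(Milton,j) − d(i,j):
  between Oak and Spruce: 19 + 6 − 17 = 8
  between Spruce and Alder: 6 + 15 − 9 = 12
  between Alder and Maple: 15 + 11 − 16 = 10
  between Maple and Thorn: 11 + 12 − 10 = 13
  between Thorn and Oak: 12 + 19 − 18 = 13
Cheapest insertion is between Oak and Spruce, adding 8.
New total = 70 + 8 = 78.

+8 km — insert Milton between Oak and Spruce.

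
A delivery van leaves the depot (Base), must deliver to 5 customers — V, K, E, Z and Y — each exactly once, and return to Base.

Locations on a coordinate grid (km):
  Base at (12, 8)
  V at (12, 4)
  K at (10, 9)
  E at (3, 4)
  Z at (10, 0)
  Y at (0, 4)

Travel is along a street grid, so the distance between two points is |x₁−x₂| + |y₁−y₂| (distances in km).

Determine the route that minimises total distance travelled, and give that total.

Base → V → K → E → Z → Y → Base: 4+7+12+11+14+16 = 64
Base → V → K → E → Y → Z → Base: 4+7+12+3+14+10 = 50
Base → V → K → Z → E → Y → Base: 4+7+9+11+3+16 = 50
Base → V → K → Z → Y → E → Base: 4+7+9+14+3+13 = 50
Base → V → K → Y → E → Z → Base: 4+7+15+3+11+10 = 50
Base → V → K → Y → Z → E → Base: 4+7+15+14+11+13 = 64
Base → V → E → K → Z → Y → Base: 4+9+12+9+14+16 = 64
Base → V → E → K → Y → Z → Base: 4+9+12+15+14+10 = 64
Base → V → E → Z → K → Y → Base: 4+9+11+9+15+16 = 64
Base → V → E → Z → Y → K → Base: 4+9+11+14+15+3 = 56
Base → V → E → Y → K → Z → Base: 4+9+3+15+9+10 = 50
Base → V → E → Y → Z → K → Base: 4+9+3+14+9+3 = 42
Base → V → Z → K → E → Y → Base: 4+6+9+12+3+16 = 50
Base → V → Z → K → Y → E → Base: 4+6+9+15+3+13 = 50
… (46 more)
The minimum is 42.
One optimal route: Base → V → E → Y → Z → K → Base (or its reverse).

42 km — the shortest possible round trip.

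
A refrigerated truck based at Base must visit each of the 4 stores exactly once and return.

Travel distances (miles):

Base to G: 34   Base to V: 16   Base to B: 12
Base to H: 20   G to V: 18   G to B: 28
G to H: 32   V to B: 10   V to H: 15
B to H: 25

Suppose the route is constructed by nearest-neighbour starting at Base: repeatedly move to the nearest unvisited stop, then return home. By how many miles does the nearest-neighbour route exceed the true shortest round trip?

11 miles longer than the optimal tour.

From Base: B=12, V=16, H=20, G=34 → choose B (12).
From B: V=10, H=25, G=28 → choose V (10).
From V: H=15, G=18 → choose H (15).
From H: G=32 → choose G (32).
NN route Base → B → V → H → G → Base costs 103.
Optimal: Base → B → V → G → H → Base costs 92 (by enumerating all 12 distinct tours).
Excess = 103 − 92 = 11.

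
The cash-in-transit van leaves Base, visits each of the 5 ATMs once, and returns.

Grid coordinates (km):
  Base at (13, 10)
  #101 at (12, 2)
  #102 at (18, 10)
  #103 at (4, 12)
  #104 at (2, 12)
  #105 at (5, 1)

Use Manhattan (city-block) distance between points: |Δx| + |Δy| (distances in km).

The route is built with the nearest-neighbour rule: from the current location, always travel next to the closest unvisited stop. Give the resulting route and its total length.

Total distance 54 km via the nearest-neighbour route Base → #102 → #101 → #105 → #103 → #104 → Base.

From Base: distances to unvisited — #102=5, #101=9, #103=11, #104=13, #105=17. Nearest is #102 (5).
From #102: distances to unvisited — #101=14, #103=16, #104=18, #105=22. Nearest is #101 (14).
From #101: distances to unvisited — #105=8, #103=18, #104=20. Nearest is #105 (8).
From #105: distances to unvisited — #103=12, #104=14. Nearest is #103 (12).
From #103: distances to unvisited — #104=2. Nearest is #104 (2).
Return #104→Base: 13.
Total = 5 + 14 + 8 + 12 + 2 + 13 = 54.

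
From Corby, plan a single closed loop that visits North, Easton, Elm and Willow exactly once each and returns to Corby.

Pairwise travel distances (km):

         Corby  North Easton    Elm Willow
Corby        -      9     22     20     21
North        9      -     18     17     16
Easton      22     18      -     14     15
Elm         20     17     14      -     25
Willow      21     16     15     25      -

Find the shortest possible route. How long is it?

Corby → North → Easton → Elm → Willow → Corby: 9+18+14+25+21 = 87
Corby → North → Easton → Willow → Elm → Corby: 9+18+15+25+20 = 87
Corby → North → Elm → Easton → Willow → Corby: 9+17+14+15+21 = 76
Corby → North → Elm → Willow → Easton → Corby: 9+17+25+15+22 = 88
Corby → North → Willow → Easton → Elm → Corby: 9+16+15+14+20 = 74
Corby → North → Willow → Elm → Easton → Corby: 9+16+25+14+22 = 86
Corby → Easton → North → Elm → Willow → Corby: 22+18+17+25+21 = 103
Corby → Easton → North → Willow → Elm → Corby: 22+18+16+25+20 = 101
Corby → Easton → Elm → North → Willow → Corby: 22+14+17+16+21 = 90
Corby → Easton → Willow → North → Elm → Corby: 22+15+16+17+20 = 90
Corby → Elm → North → Easton → Willow → Corby: 20+17+18+15+21 = 91
Corby → Elm → Easton → North → Willow → Corby: 20+14+18+16+21 = 89
The minimum is 74.
One optimal route: Corby → North → Willow → Easton → Elm → Corby (or its reverse).

74 km — the shortest possible round trip.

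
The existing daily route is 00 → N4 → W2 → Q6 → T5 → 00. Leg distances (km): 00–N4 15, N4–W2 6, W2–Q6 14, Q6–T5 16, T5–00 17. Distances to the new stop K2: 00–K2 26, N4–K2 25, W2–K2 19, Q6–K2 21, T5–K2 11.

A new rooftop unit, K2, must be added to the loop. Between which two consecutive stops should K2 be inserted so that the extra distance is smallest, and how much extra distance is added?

Insertion cost between consecutive stops i–j is d(i,K2) + d(K2,j) − d(i,j):
  between 00 and N4: 26 + 25 − 15 = 36
  between N4 and W2: 25 + 19 − 6 = 38
  between W2 and Q6: 19 + 21 − 14 = 26
  between Q6 and T5: 21 + 11 − 16 = 16
  between T5 and 00: 11 + 26 − 17 = 20
Cheapest insertion is between Q6 and T5, adding 16.
New total = 68 + 16 = 84.

Minimum extra distance: 16 km, inserting K2 between Q6 and T5.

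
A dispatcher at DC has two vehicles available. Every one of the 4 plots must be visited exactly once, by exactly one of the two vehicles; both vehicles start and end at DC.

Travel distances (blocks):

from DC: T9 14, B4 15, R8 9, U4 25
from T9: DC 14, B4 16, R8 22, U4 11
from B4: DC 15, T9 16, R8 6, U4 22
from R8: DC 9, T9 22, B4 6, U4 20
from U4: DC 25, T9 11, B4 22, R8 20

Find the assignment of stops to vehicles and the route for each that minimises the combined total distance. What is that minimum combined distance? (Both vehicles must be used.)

Check every non-empty split of the stops between the two vehicles; for each half take its own optimal tour:
  {T9} + {B4, R8, U4}: 28 + 62 = 90
  {B4} + {T9, R8, U4}: 30 + 54 = 84
  {T9, B4} + {R8, U4}: 45 + 54 = 99
  {R8} + {T9, B4, U4}: 18 + 62 = 80
  {T9, R8} + {B4, U4}: 45 + 62 = 107
  {B4, R8} + {T9, U4}: 30 + 50 = 80
  … (7 splits in total)
Best: vehicle 1 DC → R8 → DC = 18; vehicle 2 DC → T9 → U4 → B4 → DC = 62; combined 80.

Minimum combined distance: 80 blocks.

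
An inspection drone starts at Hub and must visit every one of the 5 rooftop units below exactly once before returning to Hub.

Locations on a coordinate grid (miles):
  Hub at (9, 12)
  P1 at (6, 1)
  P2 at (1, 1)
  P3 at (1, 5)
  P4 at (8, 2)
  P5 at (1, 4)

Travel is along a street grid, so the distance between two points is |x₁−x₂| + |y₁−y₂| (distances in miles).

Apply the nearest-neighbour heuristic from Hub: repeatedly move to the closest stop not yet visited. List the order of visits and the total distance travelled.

Total distance 38 miles via the nearest-neighbour route Hub → P4 → P1 → P2 → P5 → P3 → Hub.

From Hub: distances to unvisited — P4=11, P1=14, P3=15, P5=16, P2=19. Nearest is P4 (11).
From P4: distances to unvisited — P1=3, P2=8, P5=9, P3=10. Nearest is P1 (3).
From P1: distances to unvisited — P2=5, P5=8, P3=9. Nearest is P2 (5).
From P2: distances to unvisited — P5=3, P3=4. Nearest is P5 (3).
From P5: distances to unvisited — P3=1. Nearest is P3 (1).
Return P3→Hub: 15.
Total = 11 + 3 + 5 + 3 + 1 + 15 = 38.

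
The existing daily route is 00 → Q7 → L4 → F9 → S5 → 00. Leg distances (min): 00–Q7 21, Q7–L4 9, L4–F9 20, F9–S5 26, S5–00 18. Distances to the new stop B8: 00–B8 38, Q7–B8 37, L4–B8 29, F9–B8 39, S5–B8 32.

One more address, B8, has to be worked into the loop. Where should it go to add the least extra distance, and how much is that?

Minimum extra distance: 45 min, inserting B8 between F9 and S5.

Insertion cost between consecutive stops i–j is d(i,B8) + d(B8,j) − d(i,j):
  between 00 and Q7: 38 + 37 − 21 = 54
  between Q7 and L4: 37 + 29 − 9 = 57
  between L4 and F9: 29 + 39 − 20 = 48
  between F9 and S5: 39 + 32 − 26 = 45
  between S5 and 00: 32 + 38 − 18 = 52
Cheapest insertion is between F9 and S5, adding 45.
New total = 94 + 45 = 139.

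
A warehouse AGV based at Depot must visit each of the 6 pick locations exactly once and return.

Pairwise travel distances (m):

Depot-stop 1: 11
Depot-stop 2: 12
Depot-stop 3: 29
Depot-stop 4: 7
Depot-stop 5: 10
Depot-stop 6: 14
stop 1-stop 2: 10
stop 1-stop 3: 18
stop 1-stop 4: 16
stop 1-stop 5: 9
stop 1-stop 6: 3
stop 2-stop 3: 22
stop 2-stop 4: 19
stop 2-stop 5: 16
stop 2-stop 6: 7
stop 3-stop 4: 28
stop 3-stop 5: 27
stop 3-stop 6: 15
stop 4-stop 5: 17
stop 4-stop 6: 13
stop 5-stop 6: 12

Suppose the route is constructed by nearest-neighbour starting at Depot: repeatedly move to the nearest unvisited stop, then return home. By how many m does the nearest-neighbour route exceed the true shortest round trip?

14 m longer than the optimal tour.

From Depot: stop 4=7, stop 5=10, stop 1=11, stop 2=12, stop 6=14, stop 3=29 → choose stop 4 (7).
From stop 4: stop 6=13, stop 1=16, stop 5=17, stop 2=19, stop 3=28 → choose stop 6 (13).
From stop 6: stop 1=3, stop 2=7, stop 5=12, stop 3=15 → choose stop 1 (3).
From stop 1: stop 5=9, stop 2=10, stop 3=18 → choose stop 5 (9).
From stop 5: stop 2=16, stop 3=27 → choose stop 2 (16).
From stop 2: stop 3=22 → choose stop 3 (22).
NN route Depot → stop 4 → stop 6 → stop 1 → stop 5 → stop 2 → stop 3 → Depot costs 99.
Optimal: Depot → stop 2 → stop 3 → stop 6 → stop 1 → stop 5 → stop 4 → Depot costs 85 (by enumerating all 360 distinct tours).
Excess = 99 − 85 = 14.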